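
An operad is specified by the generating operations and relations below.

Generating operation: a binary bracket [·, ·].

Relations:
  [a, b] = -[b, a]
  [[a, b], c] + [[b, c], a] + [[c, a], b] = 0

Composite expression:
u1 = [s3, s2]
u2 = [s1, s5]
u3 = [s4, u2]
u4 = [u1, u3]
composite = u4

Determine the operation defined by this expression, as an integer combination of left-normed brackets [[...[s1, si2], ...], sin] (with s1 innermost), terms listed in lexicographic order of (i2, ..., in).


-[[[[s1, s5], s4], s2], s3] + [[[[s1, s5], s4], s3], s2]

In the tensor algebra, words opening s1 carry the s1-anchored form.
Composite bracket: [[s3, s2], [s4, [s1, s5]]]
Applying ab - ba throughout gives 16 signed words (2^4 = 16).
Words beginning with s1 determine it all:
  from s1s5s4s2s3, sign -1: term -[[[[s1, s5], s4], s2], s3]
  from s1s5s4s3s2, sign +1: term +[[[[s1, s5], s4], s3], s2]


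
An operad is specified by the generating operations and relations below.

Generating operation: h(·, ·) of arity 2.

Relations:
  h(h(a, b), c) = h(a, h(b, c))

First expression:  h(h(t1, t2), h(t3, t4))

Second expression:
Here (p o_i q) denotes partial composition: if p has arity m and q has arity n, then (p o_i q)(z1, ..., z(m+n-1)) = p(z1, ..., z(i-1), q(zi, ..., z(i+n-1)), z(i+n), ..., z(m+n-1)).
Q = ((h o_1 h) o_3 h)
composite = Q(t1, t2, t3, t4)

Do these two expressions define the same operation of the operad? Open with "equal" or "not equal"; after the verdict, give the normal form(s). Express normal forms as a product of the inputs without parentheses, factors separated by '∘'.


equal: each reduces to t1 ∘ t2 ∘ t3 ∘ t4

Normal form of the first expression: t1 ∘ t2 ∘ t3 ∘ t4
Normal form of the second expression: t1 ∘ t2 ∘ t3 ∘ t4
Same normal form: equal.


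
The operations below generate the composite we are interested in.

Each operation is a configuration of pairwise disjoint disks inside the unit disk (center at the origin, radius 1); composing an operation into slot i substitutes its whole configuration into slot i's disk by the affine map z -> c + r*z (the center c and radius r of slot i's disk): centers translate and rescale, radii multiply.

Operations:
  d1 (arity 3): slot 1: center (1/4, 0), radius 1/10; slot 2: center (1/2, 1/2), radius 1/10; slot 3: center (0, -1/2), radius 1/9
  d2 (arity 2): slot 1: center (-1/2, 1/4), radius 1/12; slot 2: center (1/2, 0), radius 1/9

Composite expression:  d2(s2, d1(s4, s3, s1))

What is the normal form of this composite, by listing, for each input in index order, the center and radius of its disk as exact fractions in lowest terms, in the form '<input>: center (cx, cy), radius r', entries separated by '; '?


s1: center (1/2, -1/18), radius 1/81; s2: center (-1/2, 1/4), radius 1/12; s3: center (5/9, 1/18), radius 1/90; s4: center (19/36, 0), radius 1/90

Affine substitution under d2: radii multiply and s-centers shift.
tracing s2 down its 1-map path: center (-1/2, 1/4), radius 1/12
tracing s4 down its 2-map path: center (19/36, 0), radius 1/90
tracing s3 down its 2-map path: center (5/9, 1/18), radius 1/90
tracing s1 down its 2-map path: center (1/2, -1/18), radius 1/81


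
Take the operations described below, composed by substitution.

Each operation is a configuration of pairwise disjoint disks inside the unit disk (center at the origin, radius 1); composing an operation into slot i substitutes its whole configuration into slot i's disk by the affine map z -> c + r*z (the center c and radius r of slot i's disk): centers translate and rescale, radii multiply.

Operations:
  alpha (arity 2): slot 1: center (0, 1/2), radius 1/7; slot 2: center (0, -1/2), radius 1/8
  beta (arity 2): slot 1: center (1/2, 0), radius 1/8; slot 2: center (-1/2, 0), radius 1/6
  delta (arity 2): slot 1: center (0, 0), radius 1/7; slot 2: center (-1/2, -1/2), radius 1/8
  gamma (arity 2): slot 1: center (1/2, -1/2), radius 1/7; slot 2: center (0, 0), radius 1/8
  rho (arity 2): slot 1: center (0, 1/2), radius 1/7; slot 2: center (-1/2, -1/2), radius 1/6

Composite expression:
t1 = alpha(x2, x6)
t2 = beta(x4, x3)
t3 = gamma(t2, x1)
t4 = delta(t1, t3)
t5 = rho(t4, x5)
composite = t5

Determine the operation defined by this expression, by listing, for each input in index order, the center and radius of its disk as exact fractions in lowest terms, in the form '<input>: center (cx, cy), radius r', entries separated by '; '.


x1: center (-1/14, 3/7), radius 1/448; x2: center (0, 25/49), radius 1/343; x3: center (-25/392, 47/112), radius 1/2352; x4: center (-3/49, 47/112), radius 1/3136; x5: center (-1/2, -1/2), radius 1/6; x6: center (0, 24/49), radius 1/392

Each x-disk chains the slot maps above it in rho; radii multiply.
input x2: applying the 3 nested substitutions gives center (0, 25/49), radius 1/343
input x6: applying the 3 nested substitutions gives center (0, 24/49), radius 1/392
input x4: applying the 4 nested substitutions gives center (-3/49, 47/112), radius 1/3136
input x3: applying the 4 nested substitutions gives center (-25/392, 47/112), radius 1/2352
input x1: applying the 3 nested substitutions gives center (-1/14, 3/7), radius 1/448
input x5: applying the 1 nested substitution gives center (-1/2, -1/2), radius 1/6


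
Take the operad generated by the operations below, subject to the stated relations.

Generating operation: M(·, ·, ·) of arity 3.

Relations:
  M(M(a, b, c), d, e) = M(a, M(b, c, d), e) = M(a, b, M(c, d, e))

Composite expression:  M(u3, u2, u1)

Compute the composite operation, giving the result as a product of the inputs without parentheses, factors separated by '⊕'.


Associativity of M dissolves the nesting; only the u-input order survives.
M(u3, u2, u1) flattens to u3 ⊕ u2 ⊕ u1

u3 ⊕ u2 ⊕ u1


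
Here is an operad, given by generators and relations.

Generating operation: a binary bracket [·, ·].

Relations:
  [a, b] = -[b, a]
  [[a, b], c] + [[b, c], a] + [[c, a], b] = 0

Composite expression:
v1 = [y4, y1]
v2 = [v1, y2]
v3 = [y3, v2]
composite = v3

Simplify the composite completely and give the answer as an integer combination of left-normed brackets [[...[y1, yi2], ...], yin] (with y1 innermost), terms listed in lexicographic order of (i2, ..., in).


Expand each bracket as ab - ba; the y1-initial words give the coefficients.
Composite bracket: [y3, [[y4, y1], y2]]
The bracket unfolds into 8 signed words via [a, b] = ab - ba (2^3 = 8).
Keep just the words that open with y1:
  word y1y4y2y3 has sign +1, contributing +[[[y1, y4], y2], y3]

[[[y1, y4], y2], y3]


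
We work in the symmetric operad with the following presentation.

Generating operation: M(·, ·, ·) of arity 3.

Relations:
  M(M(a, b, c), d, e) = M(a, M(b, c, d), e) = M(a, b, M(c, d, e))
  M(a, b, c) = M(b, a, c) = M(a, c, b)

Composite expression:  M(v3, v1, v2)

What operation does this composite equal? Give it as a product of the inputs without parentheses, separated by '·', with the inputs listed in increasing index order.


Reordering under M is free, so list the v-inputs canonically.
M(v3, v1, v2) flattens to v3 · v1 · v2
the factors in increasing index order: v1 · v2 · v3

v1 · v2 · v3


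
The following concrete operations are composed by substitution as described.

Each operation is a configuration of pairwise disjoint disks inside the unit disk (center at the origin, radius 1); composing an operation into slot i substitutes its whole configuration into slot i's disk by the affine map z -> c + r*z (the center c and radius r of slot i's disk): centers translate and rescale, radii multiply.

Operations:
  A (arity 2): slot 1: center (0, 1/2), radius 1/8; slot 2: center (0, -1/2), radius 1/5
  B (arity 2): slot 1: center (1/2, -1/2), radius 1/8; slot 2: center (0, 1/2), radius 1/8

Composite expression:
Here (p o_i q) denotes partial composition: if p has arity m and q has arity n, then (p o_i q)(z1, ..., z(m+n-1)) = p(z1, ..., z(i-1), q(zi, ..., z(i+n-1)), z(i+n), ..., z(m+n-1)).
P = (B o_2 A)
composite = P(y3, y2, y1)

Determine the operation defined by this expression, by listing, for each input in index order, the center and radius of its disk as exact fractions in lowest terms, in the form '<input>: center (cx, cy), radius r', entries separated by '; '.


Follow each y-input down from B: c' goes to c + r*c', radius to r*r'.
input y3: applying the 1 nested substitution gives center (1/2, -1/2), radius 1/8
input y2: applying the 2 nested substitutions gives center (0, 9/16), radius 1/64
input y1: applying the 2 nested substitutions gives center (0, 7/16), radius 1/40

y1: center (0, 7/16), radius 1/40; y2: center (0, 9/16), radius 1/64; y3: center (1/2, -1/2), radius 1/8


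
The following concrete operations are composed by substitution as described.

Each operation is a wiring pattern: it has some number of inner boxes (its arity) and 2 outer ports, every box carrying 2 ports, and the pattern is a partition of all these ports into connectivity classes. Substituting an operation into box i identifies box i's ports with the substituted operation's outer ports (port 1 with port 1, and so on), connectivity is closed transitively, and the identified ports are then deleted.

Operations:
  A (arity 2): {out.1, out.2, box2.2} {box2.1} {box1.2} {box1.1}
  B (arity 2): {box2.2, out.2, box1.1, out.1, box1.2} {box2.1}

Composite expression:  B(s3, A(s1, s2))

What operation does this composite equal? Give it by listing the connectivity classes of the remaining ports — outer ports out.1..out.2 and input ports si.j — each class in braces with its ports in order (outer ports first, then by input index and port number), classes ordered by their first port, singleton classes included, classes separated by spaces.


Connectivity passes through glued B-boundaries; trace each wire chain.
through A, on inputs (s1, s2): {out.1, out.2, s2.2} {s1.1} {s1.2} {s2.1} (out.j = stage outer ports)
through B, on inputs (s3, s1, s2): {out.1, out.2, s2.2, s3.1, s3.2} {s1.1} {s1.2} {s2.1} (out.j = stage outer ports)

{out.1, out.2, s2.2, s3.1, s3.2} {s1.1} {s1.2} {s2.1}


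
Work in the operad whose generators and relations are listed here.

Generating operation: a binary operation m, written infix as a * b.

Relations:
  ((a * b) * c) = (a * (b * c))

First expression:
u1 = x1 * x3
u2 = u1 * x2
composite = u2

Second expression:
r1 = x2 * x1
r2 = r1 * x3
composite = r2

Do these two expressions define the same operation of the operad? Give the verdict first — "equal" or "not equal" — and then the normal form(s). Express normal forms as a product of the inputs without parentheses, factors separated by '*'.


not equal; the first gives x1 * x3 * x2 and the second x2 * x1 * x3


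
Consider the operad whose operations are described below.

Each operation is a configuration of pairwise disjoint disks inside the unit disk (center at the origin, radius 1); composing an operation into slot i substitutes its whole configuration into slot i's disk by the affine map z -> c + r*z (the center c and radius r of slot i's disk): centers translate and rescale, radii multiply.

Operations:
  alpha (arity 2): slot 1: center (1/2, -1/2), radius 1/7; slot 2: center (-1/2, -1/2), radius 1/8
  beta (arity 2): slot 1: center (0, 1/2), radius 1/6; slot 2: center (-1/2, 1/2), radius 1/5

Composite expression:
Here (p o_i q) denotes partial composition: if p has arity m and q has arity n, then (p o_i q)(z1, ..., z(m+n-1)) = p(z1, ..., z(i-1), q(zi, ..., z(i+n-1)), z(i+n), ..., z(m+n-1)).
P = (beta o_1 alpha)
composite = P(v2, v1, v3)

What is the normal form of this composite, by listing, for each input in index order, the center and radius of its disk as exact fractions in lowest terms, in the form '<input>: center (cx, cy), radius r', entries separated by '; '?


v1: center (-1/12, 5/12), radius 1/48; v2: center (1/12, 5/12), radius 1/42; v3: center (-1/2, 1/2), radius 1/5

Only the slot chain above each v matters under beta; compose those maps.
v2: after 2 affine steps, its disk has center (1/12, 5/12), radius 1/42
v1: after 2 affine steps, its disk has center (-1/12, 5/12), radius 1/48
v3: after 1 affine step, its disk has center (-1/2, 1/2), radius 1/5


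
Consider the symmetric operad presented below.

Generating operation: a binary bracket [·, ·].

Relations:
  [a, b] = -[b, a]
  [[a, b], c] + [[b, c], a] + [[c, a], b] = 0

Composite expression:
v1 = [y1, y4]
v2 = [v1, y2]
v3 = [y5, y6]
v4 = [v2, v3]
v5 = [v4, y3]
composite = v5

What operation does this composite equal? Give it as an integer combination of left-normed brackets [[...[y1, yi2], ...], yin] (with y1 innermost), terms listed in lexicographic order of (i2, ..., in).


[[[[[y1, y4], y2], y5], y6], y3] - [[[[[y1, y4], y2], y6], y5], y3]

A multilinear Lie element is pinned by y1-initial words (y1 innermost).
Composite bracket: [[[[y1, y4], y2], [y5, y6]], y3]
The bracket unfolds into 32 signed words via [a, b] = ab - ba (2^5 = 32).
The y1-initial words carry the normal form:
  the word y1y4y2y5y6y3 carries sign +1 and contributes +[[[[[y1, y4], y2], y5], y6], y3]
  the word y1y4y2y6y5y3 carries sign -1 and contributes -[[[[[y1, y4], y2], y6], y5], y3]


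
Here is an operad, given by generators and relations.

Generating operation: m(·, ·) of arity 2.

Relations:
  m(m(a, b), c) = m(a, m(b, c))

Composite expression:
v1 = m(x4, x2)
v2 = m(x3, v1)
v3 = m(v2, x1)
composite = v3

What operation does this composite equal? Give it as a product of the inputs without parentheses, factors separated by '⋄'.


x3 ⋄ x4 ⋄ x2 ⋄ x1

Under associativity of m, the answer is the x's in reading order.
m(x4, x2) collapses to x4 ⋄ x2
m(x3, m(x4, x2)) collapses to x3 ⋄ x4 ⋄ x2
m(m(x3, m(x4, x2)), x1) collapses to x3 ⋄ x4 ⋄ x2 ⋄ x1


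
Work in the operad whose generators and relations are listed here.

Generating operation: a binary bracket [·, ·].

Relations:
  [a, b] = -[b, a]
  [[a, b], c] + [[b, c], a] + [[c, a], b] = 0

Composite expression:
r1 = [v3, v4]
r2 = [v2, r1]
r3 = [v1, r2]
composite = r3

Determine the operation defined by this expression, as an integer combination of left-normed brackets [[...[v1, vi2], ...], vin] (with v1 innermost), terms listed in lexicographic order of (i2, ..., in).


[[[v1, v2], v3], v4] - [[[v1, v2], v4], v3] - [[[v1, v3], v4], v2] + [[[v1, v4], v3], v2]

Antisymmetry and Jacobi reduce to v1-anchored left-normed brackets.
Composite bracket: [v1, [v2, [v3, v4]]]
Full expansion: 8 signed words from ab - ba (2^3 = 8).
Collect the words opening with v1:
  word v1v2v3v4 has sign +1, contributing +[[[v1, v2], v3], v4]
  word v1v2v4v3 has sign -1, contributing -[[[v1, v2], v4], v3]
  word v1v3v4v2 has sign -1, contributing -[[[v1, v3], v4], v2]
  word v1v4v3v2 has sign +1, contributing +[[[v1, v4], v3], v2]


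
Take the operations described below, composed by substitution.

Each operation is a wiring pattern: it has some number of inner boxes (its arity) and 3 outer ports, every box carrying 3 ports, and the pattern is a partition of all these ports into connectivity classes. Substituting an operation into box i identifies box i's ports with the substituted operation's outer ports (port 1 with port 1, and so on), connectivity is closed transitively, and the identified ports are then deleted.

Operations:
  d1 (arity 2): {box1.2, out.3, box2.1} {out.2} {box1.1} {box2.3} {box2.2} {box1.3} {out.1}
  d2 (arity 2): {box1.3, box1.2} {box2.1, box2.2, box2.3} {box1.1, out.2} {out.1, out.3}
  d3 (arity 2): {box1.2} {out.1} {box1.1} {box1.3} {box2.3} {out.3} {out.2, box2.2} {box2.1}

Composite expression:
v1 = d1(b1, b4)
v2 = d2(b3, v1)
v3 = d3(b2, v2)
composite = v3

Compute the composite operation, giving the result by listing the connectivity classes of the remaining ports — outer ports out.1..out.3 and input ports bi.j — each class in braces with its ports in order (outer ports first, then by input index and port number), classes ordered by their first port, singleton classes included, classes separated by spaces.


Two ports join when wires chain via d3-identified ports.
d1 over (b1, b4) gives {out.1} {out.2} {out.3, b1.2, b4.1} {b1.1} {b1.3} {b4.2} {b4.3}, out.j being that stage's outer ports
d2 over (b3, b1, b4) gives {out.1, out.3} {out.2, b3.1} {b1.1} {b1.2, b4.1} {b1.3} {b3.2, b3.3} {b4.2} {b4.3}, out.j being that stage's outer ports
d3 over (b2, b3, b1, b4) gives {out.1} {out.2, b3.1} {out.3} {b1.1} {b1.2, b4.1} {b1.3} {b2.1} {b2.2} {b2.3} {b3.2, b3.3} {b4.2} {b4.3}, out.j being that stage's outer ports

{out.1} {out.2, b3.1} {out.3} {b1.1} {b1.2, b4.1} {b1.3} {b2.1} {b2.2} {b2.3} {b3.2, b3.3} {b4.2} {b4.3}


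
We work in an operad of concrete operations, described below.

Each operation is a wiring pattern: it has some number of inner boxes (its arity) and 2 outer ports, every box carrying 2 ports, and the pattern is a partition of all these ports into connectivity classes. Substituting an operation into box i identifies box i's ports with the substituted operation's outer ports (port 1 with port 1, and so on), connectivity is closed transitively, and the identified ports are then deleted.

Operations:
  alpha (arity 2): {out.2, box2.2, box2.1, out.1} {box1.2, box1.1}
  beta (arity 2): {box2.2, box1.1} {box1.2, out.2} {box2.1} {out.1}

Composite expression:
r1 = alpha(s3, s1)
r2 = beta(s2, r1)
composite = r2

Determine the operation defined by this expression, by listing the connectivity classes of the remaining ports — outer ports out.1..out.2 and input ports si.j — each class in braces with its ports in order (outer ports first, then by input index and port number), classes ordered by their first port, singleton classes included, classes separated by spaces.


Reachability decides: close wires over beta-identified ports.
through alpha, on inputs (s3, s1): {out.1, out.2, s1.1, s1.2} {s3.1, s3.2} (out.j = stage outer ports)
through beta, on inputs (s2, s3, s1): {out.1} {out.2, s2.2} {s1.1, s1.2, s2.1} {s3.1, s3.2} (out.j = stage outer ports)

{out.1} {out.2, s2.2} {s1.1, s1.2, s2.1} {s3.1, s3.2}


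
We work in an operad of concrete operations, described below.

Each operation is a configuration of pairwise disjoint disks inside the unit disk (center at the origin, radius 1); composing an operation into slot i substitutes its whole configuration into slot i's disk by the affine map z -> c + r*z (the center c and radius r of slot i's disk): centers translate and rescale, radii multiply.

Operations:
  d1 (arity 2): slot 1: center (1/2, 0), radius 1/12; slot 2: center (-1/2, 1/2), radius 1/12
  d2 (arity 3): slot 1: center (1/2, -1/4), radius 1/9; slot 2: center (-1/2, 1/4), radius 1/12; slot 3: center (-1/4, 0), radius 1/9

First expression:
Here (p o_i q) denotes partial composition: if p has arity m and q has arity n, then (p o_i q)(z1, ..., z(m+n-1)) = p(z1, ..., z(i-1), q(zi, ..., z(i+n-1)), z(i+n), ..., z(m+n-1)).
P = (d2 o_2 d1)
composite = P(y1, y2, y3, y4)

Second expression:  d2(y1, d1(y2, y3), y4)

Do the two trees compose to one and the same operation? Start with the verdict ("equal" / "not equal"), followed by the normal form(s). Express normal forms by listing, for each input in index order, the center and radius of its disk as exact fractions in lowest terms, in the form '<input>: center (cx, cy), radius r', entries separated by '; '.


equal; the common form is y1: center (1/2, -1/4), radius 1/9; y2: center (-11/24, 1/4), radius 1/144; y3: center (-13/24, 7/24), radius 1/144; y4: center (-1/4, 0), radius 1/9

Normal form of the first expression: y1: center (1/2, -1/4), radius 1/9; y2: center (-11/24, 1/4), radius 1/144; y3: center (-13/24, 7/24), radius 1/144; y4: center (-1/4, 0), radius 1/9
Normal form of the second expression: y1: center (1/2, -1/4), radius 1/9; y2: center (-11/24, 1/4), radius 1/144; y3: center (-13/24, 7/24), radius 1/144; y4: center (-1/4, 0), radius 1/9
The forms coincide; equal.


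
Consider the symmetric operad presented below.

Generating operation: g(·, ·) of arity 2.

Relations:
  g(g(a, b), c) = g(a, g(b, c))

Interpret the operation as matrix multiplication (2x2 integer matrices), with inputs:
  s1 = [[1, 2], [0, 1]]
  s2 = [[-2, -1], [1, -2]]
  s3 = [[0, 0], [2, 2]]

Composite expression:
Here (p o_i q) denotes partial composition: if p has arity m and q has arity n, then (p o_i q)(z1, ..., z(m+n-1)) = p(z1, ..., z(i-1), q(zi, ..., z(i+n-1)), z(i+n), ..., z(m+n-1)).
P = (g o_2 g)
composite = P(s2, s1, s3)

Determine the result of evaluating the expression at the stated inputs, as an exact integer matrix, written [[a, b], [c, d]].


[[-10, -10], [0, 0]]

g(s1, s3) = [[4, 4], [2, 2]]
g(s2, g(s1, s3)) = [[-10, -10], [0, 0]]


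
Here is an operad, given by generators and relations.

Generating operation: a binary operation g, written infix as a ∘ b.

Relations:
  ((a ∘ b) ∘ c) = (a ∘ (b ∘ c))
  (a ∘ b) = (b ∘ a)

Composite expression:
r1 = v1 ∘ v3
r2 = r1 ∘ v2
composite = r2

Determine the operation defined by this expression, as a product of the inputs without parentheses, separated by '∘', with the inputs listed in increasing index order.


Both nesting and order wash out for g; what remains is which v's occur.
(v1 ∘ v3) linearizes to v1 ∘ v3
((v1 ∘ v3) ∘ v2) linearizes to v1 ∘ v3 ∘ v2
sorting the factors by input index: v1 ∘ v2 ∘ v3

v1 ∘ v2 ∘ v3


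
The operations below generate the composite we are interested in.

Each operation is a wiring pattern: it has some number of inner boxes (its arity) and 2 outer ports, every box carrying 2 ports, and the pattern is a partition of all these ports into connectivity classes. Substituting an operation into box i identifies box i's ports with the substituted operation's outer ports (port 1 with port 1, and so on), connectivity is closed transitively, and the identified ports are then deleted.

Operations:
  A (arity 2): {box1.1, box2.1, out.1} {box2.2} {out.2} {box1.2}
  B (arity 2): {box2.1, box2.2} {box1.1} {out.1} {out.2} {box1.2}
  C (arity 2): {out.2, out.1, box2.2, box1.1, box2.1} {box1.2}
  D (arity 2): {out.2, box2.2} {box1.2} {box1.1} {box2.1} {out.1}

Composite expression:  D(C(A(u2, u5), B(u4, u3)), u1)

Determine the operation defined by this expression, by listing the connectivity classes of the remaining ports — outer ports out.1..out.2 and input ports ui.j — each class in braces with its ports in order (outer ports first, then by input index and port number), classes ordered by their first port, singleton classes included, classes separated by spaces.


{out.1} {out.2, u1.2} {u1.1} {u2.1, u5.1} {u2.2} {u3.1, u3.2} {u4.1} {u4.2} {u5.2}

Substituting into D glues patterns; closure does the rest.
the subtree at A composes to {out.1, u2.1, u5.1} {out.2} {u2.2} {u5.2} on (u2, u5); out.j = own outer ports
the subtree at B composes to {out.1} {out.2} {u3.1, u3.2} {u4.1} {u4.2} on (u4, u3); out.j = own outer ports
the subtree at C composes to {out.1, out.2, u2.1, u5.1} {u2.2} {u3.1, u3.2} {u4.1} {u4.2} {u5.2} on (u2, u5, u4, u3); out.j = own outer ports
the subtree at D composes to {out.1} {out.2, u1.2} {u1.1} {u2.1, u5.1} {u2.2} {u3.1, u3.2} {u4.1} {u4.2} {u5.2} on (u2, u5, u4, u3, u1); out.j = own outer ports


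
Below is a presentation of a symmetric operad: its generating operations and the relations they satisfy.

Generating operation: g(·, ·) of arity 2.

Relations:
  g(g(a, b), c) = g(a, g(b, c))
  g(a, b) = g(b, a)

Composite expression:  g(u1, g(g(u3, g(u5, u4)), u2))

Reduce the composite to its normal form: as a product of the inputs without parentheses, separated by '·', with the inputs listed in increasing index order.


u1 · u2 · u3 · u4 · u5

Shape and order are irrelevant to g; the u-input set decides.
g(u5, u4) flattens to u5 · u4
g(u3, g(u5, u4)) flattens to u3 · u5 · u4
g(g(u3, g(u5, u4)), u2) flattens to u3 · u5 · u4 · u2
g(u1, g(g(u3, g(u5, u4)), u2)) flattens to u1 · u3 · u5 · u4 · u2
sorting the factors by input index: u1 · u2 · u3 · u4 · u5


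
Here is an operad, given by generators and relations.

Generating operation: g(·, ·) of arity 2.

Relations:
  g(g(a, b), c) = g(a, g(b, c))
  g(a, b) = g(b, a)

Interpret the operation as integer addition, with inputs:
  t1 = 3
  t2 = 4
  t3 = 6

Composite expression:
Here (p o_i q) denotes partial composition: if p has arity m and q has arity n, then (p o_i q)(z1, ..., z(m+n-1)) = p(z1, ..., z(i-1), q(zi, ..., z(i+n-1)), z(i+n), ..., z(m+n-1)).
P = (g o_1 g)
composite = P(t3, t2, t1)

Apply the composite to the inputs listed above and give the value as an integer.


13


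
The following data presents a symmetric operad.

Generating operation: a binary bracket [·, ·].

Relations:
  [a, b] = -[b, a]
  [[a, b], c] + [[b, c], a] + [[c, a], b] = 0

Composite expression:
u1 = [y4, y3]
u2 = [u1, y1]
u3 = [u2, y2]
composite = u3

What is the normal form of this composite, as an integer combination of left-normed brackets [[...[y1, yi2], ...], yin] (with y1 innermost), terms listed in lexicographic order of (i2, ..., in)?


[[[y1, y3], y4], y2] - [[[y1, y4], y3], y2]

In the tensor algebra, words opening y1 carry the y1-anchored form.
Composite bracket: [[[y4, y3], y1], y2]
The bracket unfolds into 8 signed words via [a, b] = ab - ba (2^3 = 8).
Coefficients come from the y1-initial words:
  y1y3y4y2 appears with sign +1, giving the term +[[[y1, y3], y4], y2]
  y1y4y3y2 appears with sign -1, giving the term -[[[y1, y4], y3], y2]


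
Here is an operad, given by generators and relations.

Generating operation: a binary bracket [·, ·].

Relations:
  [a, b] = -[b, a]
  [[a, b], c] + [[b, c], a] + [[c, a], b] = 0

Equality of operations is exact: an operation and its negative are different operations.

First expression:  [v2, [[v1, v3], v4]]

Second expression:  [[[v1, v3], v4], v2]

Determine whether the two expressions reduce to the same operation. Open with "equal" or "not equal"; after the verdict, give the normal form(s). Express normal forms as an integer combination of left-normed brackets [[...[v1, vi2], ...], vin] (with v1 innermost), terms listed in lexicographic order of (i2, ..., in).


not equal; the first gives -[[[v1, v3], v4], v2] and the second [[[v1, v3], v4], v2]

The first expression reduces to -[[[v1, v3], v4], v2]
The second expression reduces to [[[v1, v3], v4], v2]
The forms do not match — not equal.


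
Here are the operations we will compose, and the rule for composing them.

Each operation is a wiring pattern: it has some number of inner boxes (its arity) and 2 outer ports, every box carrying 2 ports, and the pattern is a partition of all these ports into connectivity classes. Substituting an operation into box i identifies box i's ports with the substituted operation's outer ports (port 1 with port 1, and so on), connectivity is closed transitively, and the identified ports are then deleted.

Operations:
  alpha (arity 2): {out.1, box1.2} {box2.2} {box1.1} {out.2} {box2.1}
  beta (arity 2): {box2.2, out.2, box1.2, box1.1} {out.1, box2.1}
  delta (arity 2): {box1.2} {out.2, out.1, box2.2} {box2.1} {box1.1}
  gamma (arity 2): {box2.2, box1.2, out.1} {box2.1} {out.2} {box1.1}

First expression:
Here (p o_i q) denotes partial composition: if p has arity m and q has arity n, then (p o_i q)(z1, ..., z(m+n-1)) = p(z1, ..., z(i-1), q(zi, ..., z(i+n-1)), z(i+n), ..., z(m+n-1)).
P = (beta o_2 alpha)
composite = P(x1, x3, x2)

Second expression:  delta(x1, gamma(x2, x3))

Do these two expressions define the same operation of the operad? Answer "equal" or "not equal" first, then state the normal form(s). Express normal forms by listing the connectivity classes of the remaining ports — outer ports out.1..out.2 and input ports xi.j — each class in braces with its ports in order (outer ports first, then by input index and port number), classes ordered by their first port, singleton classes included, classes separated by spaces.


not equal; first: {out.1, x3.2} {out.2, x1.1, x1.2} {x2.1} {x2.2} {x3.1}; second: {out.1, out.2} {x1.1} {x1.2} {x2.1} {x2.2, x3.2} {x3.1}

The first expression reduces to {out.1, x3.2} {out.2, x1.1, x1.2} {x2.1} {x2.2} {x3.1}
The second expression reduces to {out.1, out.2} {x1.1} {x1.2} {x2.1} {x2.2, x3.2} {x3.1}
They disagree, so not equal.


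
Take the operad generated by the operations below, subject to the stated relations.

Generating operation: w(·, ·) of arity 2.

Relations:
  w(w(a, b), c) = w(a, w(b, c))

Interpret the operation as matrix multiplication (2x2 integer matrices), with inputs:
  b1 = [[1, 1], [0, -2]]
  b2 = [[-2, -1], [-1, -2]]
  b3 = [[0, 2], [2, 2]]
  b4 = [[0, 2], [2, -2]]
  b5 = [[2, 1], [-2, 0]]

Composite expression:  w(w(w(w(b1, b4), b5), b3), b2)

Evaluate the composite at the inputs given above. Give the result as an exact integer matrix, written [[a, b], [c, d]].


[[-20, -28], [56, 88]]

w(b1, b4) = [[2, 0], [-4, 4]]
w(w(b1, b4), b5) = [[4, 2], [-16, -4]]
w(w(w(b1, b4), b5), b3) = [[4, 12], [-8, -40]]
w(w(w(w(b1, b4), b5), b3), b2) = [[-20, -28], [56, 88]]


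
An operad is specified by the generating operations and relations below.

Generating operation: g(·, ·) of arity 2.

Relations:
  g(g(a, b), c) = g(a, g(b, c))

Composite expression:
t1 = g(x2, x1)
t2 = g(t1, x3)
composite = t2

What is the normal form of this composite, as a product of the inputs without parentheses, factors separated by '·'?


Under associativity of g, the answer is the x's in reading order.
g(x2, x1) linearizes to x2 · x1
g(g(x2, x1), x3) linearizes to x2 · x1 · x3

x2 · x1 · x3


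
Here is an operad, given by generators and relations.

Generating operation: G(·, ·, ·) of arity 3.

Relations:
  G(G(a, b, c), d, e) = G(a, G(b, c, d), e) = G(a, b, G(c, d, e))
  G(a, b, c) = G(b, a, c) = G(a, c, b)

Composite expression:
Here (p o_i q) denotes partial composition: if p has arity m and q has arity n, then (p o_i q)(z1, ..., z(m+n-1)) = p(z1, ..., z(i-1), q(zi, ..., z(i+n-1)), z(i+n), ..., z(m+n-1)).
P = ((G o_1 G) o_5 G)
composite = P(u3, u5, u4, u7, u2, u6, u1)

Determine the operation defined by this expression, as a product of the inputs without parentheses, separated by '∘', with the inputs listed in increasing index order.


u1 ∘ u2 ∘ u3 ∘ u4 ∘ u5 ∘ u6 ∘ u7

Any arrangement under G is one operation, so sort the u-inputs.
G(u3, u5, u4) flattens to u3 ∘ u5 ∘ u4
G(u2, u6, u1) flattens to u2 ∘ u6 ∘ u1
G(G(u3, u5, u4), u7, G(u2, u6, u1)) flattens to u3 ∘ u5 ∘ u4 ∘ u7 ∘ u2 ∘ u6 ∘ u1
sorting the factors by input index: u1 ∘ u2 ∘ u3 ∘ u4 ∘ u5 ∘ u6 ∘ u7


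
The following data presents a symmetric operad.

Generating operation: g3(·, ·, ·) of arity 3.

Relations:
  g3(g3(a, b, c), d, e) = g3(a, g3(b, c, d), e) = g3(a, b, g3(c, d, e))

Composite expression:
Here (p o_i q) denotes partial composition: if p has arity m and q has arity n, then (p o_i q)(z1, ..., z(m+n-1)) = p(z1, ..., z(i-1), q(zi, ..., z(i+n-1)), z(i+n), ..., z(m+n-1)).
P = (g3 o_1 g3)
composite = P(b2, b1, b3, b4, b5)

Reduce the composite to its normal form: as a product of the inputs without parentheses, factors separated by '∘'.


b2 ∘ b1 ∘ b3 ∘ b4 ∘ b5

Under associativity of g3, the answer is the b's in reading order.
g3(b2, b1, b3) unparenthesizes to b2 ∘ b1 ∘ b3
g3(g3(b2, b1, b3), b4, b5) unparenthesizes to b2 ∘ b1 ∘ b3 ∘ b4 ∘ b5


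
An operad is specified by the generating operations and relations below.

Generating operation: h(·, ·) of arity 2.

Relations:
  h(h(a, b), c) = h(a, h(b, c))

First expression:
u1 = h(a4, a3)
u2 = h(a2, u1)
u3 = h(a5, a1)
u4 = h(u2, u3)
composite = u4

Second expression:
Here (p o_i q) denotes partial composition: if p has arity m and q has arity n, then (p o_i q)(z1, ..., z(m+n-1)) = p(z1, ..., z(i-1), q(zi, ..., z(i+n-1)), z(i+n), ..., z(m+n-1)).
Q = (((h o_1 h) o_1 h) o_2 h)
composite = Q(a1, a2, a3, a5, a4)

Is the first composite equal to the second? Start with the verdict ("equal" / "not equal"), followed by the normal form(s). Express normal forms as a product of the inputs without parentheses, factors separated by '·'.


The first expression, normalized: a2 · a4 · a3 · a5 · a1
The second expression, normalized: a1 · a2 · a3 · a5 · a4
The normal forms differ: not equal.

not equal; first: a2 · a4 · a3 · a5 · a1; second: a1 · a2 · a3 · a5 · a4


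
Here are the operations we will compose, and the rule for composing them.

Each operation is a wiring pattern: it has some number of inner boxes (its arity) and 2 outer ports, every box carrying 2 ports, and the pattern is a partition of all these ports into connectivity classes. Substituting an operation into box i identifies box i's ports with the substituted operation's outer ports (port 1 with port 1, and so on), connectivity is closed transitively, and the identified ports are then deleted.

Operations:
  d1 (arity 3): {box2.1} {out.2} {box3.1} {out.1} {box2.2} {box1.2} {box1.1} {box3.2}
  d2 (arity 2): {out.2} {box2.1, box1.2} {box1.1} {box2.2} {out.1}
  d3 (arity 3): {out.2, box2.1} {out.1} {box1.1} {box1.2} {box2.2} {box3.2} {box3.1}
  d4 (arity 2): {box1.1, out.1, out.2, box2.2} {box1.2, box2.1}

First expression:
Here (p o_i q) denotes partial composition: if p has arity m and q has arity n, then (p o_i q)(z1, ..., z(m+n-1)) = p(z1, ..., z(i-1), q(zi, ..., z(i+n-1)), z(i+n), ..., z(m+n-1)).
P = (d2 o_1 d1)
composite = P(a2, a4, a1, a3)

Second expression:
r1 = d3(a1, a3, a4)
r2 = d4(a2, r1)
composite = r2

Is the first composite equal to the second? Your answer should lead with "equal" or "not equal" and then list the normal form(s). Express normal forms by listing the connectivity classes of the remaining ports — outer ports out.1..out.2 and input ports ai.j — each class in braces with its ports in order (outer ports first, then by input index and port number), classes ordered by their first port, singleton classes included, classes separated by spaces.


The first expression reduces to {out.1} {out.2} {a1.1} {a1.2} {a2.1} {a2.2} {a3.1} {a3.2} {a4.1} {a4.2}
The second expression reduces to {out.1, out.2, a2.1, a3.1} {a1.1} {a1.2} {a2.2} {a3.2} {a4.1} {a4.2}
No match — not equal.

not equal; the first gives {out.1} {out.2} {a1.1} {a1.2} {a2.1} {a2.2} {a3.1} {a3.2} {a4.1} {a4.2} and the second {out.1, out.2, a2.1, a3.1} {a1.1} {a1.2} {a2.2} {a3.2} {a4.1} {a4.2}


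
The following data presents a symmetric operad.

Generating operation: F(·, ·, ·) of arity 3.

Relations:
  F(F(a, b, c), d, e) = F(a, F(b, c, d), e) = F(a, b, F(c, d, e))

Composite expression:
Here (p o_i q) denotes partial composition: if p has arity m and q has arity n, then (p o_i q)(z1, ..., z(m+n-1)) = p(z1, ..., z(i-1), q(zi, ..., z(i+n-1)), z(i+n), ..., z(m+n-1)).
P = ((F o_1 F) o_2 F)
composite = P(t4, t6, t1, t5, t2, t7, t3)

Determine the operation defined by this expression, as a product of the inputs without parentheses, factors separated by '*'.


t4 * t6 * t1 * t5 * t2 * t7 * t3

The F-tree's shape is irrelevant; the t-reading-order decides.
F(t6, t1, t5) linearizes to t6 * t1 * t5
F(t4, F(t6, t1, t5), t2) linearizes to t4 * t6 * t1 * t5 * t2
F(F(t4, F(t6, t1, t5), t2), t7, t3) linearizes to t4 * t6 * t1 * t5 * t2 * t7 * t3


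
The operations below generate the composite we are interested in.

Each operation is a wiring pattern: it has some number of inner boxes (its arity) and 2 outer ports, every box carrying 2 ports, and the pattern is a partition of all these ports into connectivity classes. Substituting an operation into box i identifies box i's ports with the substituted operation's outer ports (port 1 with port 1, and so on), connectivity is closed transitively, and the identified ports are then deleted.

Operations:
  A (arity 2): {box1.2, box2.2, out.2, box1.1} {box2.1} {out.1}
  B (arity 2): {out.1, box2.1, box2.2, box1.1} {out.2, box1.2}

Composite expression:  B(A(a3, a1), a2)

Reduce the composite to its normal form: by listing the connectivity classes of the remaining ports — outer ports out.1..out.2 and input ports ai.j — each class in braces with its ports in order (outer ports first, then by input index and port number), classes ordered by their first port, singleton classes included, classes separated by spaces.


Two ports join when wires chain via B-identified ports.
through A, on inputs (a3, a1): {out.1} {out.2, a1.2, a3.1, a3.2} {a1.1} (out.j = stage outer ports)
through B, on inputs (a3, a1, a2): {out.1, a2.1, a2.2} {out.2, a1.2, a3.1, a3.2} {a1.1} (out.j = stage outer ports)

{out.1, a2.1, a2.2} {out.2, a1.2, a3.1, a3.2} {a1.1}


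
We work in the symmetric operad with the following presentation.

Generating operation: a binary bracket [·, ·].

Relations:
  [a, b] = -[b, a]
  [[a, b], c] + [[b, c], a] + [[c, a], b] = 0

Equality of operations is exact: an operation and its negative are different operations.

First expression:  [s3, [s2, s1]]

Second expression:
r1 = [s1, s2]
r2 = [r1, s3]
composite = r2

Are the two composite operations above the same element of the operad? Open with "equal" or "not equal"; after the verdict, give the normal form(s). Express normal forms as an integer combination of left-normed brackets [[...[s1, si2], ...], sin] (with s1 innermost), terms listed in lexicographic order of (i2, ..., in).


equal; both compose to [[s1, s2], s3]

Reducing the first expression gives [[s1, s2], s3]
Reducing the second expression gives [[s1, s2], s3]
The normal forms match — equal.


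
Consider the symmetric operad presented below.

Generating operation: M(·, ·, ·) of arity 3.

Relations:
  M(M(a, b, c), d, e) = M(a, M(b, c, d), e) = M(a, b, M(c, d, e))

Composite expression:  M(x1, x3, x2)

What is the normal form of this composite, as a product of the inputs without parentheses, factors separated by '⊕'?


x1 ⊕ x3 ⊕ x2

Under associativity of M, the answer is the x's in reading order.
M(x1, x3, x2) linearizes to x1 ⊕ x3 ⊕ x2


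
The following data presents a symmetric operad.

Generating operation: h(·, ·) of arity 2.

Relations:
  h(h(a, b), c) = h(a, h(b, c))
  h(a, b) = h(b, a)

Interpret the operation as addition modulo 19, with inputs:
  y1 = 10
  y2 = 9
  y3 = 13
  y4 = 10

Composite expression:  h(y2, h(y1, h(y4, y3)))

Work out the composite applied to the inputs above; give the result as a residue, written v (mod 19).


h(y4, y3) = 4
h(y1, h(y4, y3)) = 14
h(y2, h(y1, h(y4, y3))) = 4

4 (mod 19)


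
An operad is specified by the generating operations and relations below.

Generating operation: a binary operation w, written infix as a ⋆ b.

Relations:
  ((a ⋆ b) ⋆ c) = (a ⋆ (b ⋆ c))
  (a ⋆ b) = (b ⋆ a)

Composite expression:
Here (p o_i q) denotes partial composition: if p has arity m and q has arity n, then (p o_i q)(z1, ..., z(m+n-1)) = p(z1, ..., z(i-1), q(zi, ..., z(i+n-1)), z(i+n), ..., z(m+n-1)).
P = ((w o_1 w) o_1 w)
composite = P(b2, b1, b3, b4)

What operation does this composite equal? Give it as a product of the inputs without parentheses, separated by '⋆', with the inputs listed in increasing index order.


b1 ⋆ b2 ⋆ b3 ⋆ b4

With w associative and commutative, the b-input set is all that matters.
(b2 ⋆ b1) spells out as b2 ⋆ b1
((b2 ⋆ b1) ⋆ b3) spells out as b2 ⋆ b1 ⋆ b3
(((b2 ⋆ b1) ⋆ b3) ⋆ b4) spells out as b2 ⋆ b1 ⋆ b3 ⋆ b4
commutativity sorts the factors: b1 ⋆ b2 ⋆ b3 ⋆ b4


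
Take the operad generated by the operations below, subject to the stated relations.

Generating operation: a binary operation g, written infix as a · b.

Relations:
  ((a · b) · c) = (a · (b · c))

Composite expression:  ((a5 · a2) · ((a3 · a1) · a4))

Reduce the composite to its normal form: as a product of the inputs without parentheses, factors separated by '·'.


Key point: g is associative — brackets drop, the a-order remains.
(a5 · a2) linearizes to a5 · a2
(a3 · a1) linearizes to a3 · a1
((a3 · a1) · a4) linearizes to a3 · a1 · a4
((a5 · a2) · ((a3 · a1) · a4)) linearizes to a5 · a2 · a3 · a1 · a4

a5 · a2 · a3 · a1 · a4


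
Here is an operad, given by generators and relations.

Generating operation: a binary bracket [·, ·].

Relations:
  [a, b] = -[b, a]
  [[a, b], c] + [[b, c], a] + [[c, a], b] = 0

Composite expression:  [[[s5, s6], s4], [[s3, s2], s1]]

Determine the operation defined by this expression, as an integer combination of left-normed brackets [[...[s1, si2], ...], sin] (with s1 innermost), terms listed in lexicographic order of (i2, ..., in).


[[[[[s1, s2], s3], s4], s5], s6] - [[[[[s1, s2], s3], s4], s6], s5] - [[[[[s1, s2], s3], s5], s6], s4] + [[[[[s1, s2], s3], s6], s5], s4] - [[[[[s1, s3], s2], s4], s5], s6] + [[[[[s1, s3], s2], s4], s6], s5] + [[[[[s1, s3], s2], s5], s6], s4] - [[[[[s1, s3], s2], s6], s5], s4]

Antisymmetry and Jacobi reduce to s1-anchored left-normed brackets.
Composite bracket: [[[s5, s6], s4], [[s3, s2], s1]]
The bracket unfolds into 32 signed words via [a, b] = ab - ba (2^5 = 32).
Only words starting with s1 matter:
  the word s1s2s3s4s5s6 carries sign +1 and contributes +[[[[[s1, s2], s3], s4], s5], s6]
  the word s1s2s3s4s6s5 carries sign -1 and contributes -[[[[[s1, s2], s3], s4], s6], s5]
  the word s1s2s3s5s6s4 carries sign -1 and contributes -[[[[[s1, s2], s3], s5], s6], s4]
  the word s1s2s3s6s5s4 carries sign +1 and contributes +[[[[[s1, s2], s3], s6], s5], s4]
  the word s1s3s2s4s5s6 carries sign -1 and contributes -[[[[[s1, s3], s2], s4], s5], s6]
  the word s1s3s2s4s6s5 carries sign +1 and contributes +[[[[[s1, s3], s2], s4], s6], s5]
  the word s1s3s2s5s6s4 carries sign +1 and contributes +[[[[[s1, s3], s2], s5], s6], s4]
  the word s1s3s2s6s5s4 carries sign -1 and contributes -[[[[[s1, s3], s2], s6], s5], s4]
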